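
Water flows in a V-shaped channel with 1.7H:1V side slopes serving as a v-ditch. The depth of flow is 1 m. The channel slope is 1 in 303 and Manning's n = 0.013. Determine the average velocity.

V = 2.52 m/s

For a triangular section with side slope z = 1.7: A = zy² = 1.7×1² = 1.7 m²; P = 2y√(1+z²) = 2×1×1.972 = 3.945 m.
Hydraulic radius R = A/P = 1.7/3.945 = 0.431 m.
From Manning's equation, V = (1/n) R^(2/3) S^(1/2) = (1/0.013) × 0.431^(2/3) × 0.0033^(1/2) = 2.52 m/s.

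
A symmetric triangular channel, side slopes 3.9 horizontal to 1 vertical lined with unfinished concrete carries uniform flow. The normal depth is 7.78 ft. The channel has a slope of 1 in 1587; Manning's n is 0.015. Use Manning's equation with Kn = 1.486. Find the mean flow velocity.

V = 6.02 ft/s

For a triangular section with side slope z = 3.9: A = zy² = 3.9×7.78² = 236.1 ft²; P = 2y√(1+z²) = 2×7.78×4.026 = 62.65 ft.
Hydraulic radius R = A/P = 236.1/62.65 = 3.768 ft.
From Manning's equation, V = (1.486/n) R^(2/3) S^(1/2) = (1.486/0.015) × 3.768^(2/3) × 0.0006301^(1/2) = 6.02 ft/s.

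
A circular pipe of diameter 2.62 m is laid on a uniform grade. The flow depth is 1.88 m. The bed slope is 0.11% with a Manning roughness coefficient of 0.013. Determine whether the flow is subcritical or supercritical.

For a circular section of diameter D = 2.62 m at depth y = 1.88 m, the central angle is θ = 2 arccos(1 − 2y/D) = 4.042 rad. Then A = (D²/8)(θ − sin θ) = 4.14 m² and P = Dθ/2 = 5.295 m.
Hydraulic radius R = A/P = 4.14/5.295 = 0.782 m.
V = (1/n) R^(2/3) √S = (1/0.013) × 0.782^(2/3) × √0.0011 = 2.165 m/s. Hydraulic depth D_h = A/T = 4.14/2.359 = 1.755 m.
Froude number Fr = V/√(g·D_h) = 2.165/√(9.81×1.755) = 0.522, which is less than 1, so the flow is subcritical.

subcritical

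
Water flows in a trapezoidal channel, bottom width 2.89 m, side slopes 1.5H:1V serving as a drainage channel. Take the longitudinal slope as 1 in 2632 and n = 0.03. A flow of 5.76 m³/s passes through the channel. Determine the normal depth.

y_n = 1.65 m

Manning's equation rearranged: A R^(2/3) = nQ / (1·√S) = 0.03 × 5.76 / (√0.0003799) = 8.865.
At y = 1.23 m: A R^(2/3) = 4.999 — too small.
At y = 1.9 m: A R^(2/3) = 11.76 — too large.
At y = 1.65 m: A R^(2/3) = 8.861 — ≈ 8.865.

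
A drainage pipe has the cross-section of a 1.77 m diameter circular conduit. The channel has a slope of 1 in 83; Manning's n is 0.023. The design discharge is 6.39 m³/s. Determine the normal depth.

y_n = 1.36 m

Manning's equation rearranged: A R^(2/3) = nQ / (1·√S) = 0.023 × 6.39 / (√0.01205) = 1.339.
At y = 0.942 m: A R^(2/3) = 0.7931 — low.
At y = 1.64 m: A R^(2/3) = 1.536 — high.
At y = 1.36 m: A R^(2/3) = 1.339 — matches.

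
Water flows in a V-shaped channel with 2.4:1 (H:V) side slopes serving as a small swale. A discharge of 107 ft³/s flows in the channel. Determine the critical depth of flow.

At critical depth, Q² T / (g A³) = 1, i.e. A³/T = Q²/g = 107²/32.2 = 355.6.
Try y = 3.09 ft: A³/T = 811.3 — high.
Try y = 2 ft: A³/T = 92.16 — low.
Try y = 2.62 ft: A³/T = 355.5 — matches.

y_c = 2.62 ft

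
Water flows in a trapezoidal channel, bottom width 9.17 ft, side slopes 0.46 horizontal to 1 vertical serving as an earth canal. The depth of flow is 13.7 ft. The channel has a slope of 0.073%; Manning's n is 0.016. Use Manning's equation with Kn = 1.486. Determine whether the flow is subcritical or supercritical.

subcritical

With bottom width b = 9.17 ft and side slope z = 0.46: A = (b + zy)y = (9.17 + 0.46×13.7)×13.7 = 212 ft²; P = b + 2y√(1+z²) = 9.17 + 2×13.7×1.101 = 39.33 ft.
Hydraulic radius R = A/P = 212/39.33 = 5.389 ft.
V = (1.486/n) R^(2/3) √S = (1.486/0.016) × 5.389^(2/3) × √0.00073 = 7.714 ft/s. Hydraulic depth D_h = A/T = 212/21.77 = 9.735 ft.
Froude number Fr = V/√(g·D_h) = 7.714/√(32.2×9.735) = 0.436, which is less than 1, so the flow is subcritical.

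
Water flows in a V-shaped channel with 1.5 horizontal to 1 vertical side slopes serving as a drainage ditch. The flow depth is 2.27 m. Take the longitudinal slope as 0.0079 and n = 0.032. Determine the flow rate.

Q = 20.7 m³/s

For a triangular section with side slope z = 1.5: A = zy² = 1.5×2.27² = 7.729 m²; P = 2y√(1+z²) = 2×2.27×1.803 = 8.185 m.
Hydraulic radius R = A/P = 7.729/8.185 = 0.9444 m.
Manning's equation: Q = (1/n) A R^(2/3) S^(1/2) = (1/0.032) × 7.729 × 0.9444^(2/3) × 0.0079^(1/2) = 20.7 m³/s.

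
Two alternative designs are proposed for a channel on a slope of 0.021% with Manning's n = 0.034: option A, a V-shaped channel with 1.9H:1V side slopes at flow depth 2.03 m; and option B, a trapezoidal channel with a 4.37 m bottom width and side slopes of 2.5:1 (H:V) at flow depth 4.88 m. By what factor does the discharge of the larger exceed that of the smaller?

Channel A: For a triangular section with side slope z = 1.9: A = zy² = 1.9×2.03² = 7.83 m²; P = 2y√(1+z²) = 2×2.03×2.147 = 8.717 m. Hydraulic radius R = A/P = 7.83/8.717 = 0.8982 m. Q_A = (1/0.034)·7.83·0.8982^(2/3)·√0.00021 = 3.107 m³/s.
Channel B: With bottom width b = 4.37 m and side slope z = 2.5: A = (b + zy)y = (4.37 + 2.5×4.88)×4.88 = 80.86 m²; P = b + 2y√(1+z²) = 4.37 + 2×4.88×2.693 = 30.65 m. Hydraulic radius R = A/P = 80.86/30.65 = 2.638 m. Q_B = (1/0.034)·80.86·2.638^(2/3)·√0.00021 = 65.8 m³/s.
The larger discharge is 65.8 m³/s and the smaller is 3.107 m³/s; the ratio is 21.2.

21.2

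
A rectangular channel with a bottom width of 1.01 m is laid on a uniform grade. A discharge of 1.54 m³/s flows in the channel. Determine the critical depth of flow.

For a rectangular channel, critical depth y_c = (q²/g)^(1/3) where q = Q/b = 1.54/1.01 = 1.525 m²/s.
So y_c = (1.525²/9.81)^(1/3) = 0.619 m.

y_c = 0.619 m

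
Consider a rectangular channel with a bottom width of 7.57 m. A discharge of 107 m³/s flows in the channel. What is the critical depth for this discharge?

For a rectangular channel, critical depth y_c = (q²/g)^(1/3) where q = Q/b = 107/7.57 = 14.13 m²/s.
So y_c = (14.13²/9.81)^(1/3) = 2.73 m.

y_c = 2.73 m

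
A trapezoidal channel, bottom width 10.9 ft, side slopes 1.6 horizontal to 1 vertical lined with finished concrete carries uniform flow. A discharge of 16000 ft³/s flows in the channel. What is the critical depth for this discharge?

y_c = 19.7 ft

At critical depth, Q² T / (g A³) = 1, i.e. A³/T = Q²/g = 16000²/32.2 = 7950000.
Try y = 16.7 ft: A³/T = 3854000 — low.
Try y = 21.6 ft: A³/T = 11830000 — high.
Try y = 19.7 ft: A³/T = 7893000 — ≈ 7950000.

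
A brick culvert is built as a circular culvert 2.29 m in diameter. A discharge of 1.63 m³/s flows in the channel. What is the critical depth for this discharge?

y_c = 0.577 m

At critical depth, Q² T / (g A³) = 1, i.e. A³/T = Q²/g = 1.63²/9.81 = 0.2708.
Try y = 0.701 m: A³/T = 0.5782 — too large.
Try y = 0.44 m: A³/T = 0.09407 — too small.
Try y = 0.577 m: A³/T = 0.2714 — matches.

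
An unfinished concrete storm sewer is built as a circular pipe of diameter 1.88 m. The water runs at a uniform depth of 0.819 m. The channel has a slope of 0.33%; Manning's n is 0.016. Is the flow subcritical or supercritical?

For a circular section of diameter D = 1.88 m at depth y = 0.819 m, the central angle is θ = 2 arccos(1 − 2y/D) = 2.883 rad. Then A = (D²/8)(θ − sin θ) = 1.161 m² and P = Dθ/2 = 2.71 m.
Hydraulic radius R = A/P = 1.161/2.71 = 0.4284 m.
V = (1/n) R^(2/3) √S = (1/0.016) × 0.4284^(2/3) × √0.0033 = 2.04 m/s. Hydraulic depth D_h = A/T = 1.161/1.864 = 0.6228 m.
Froude number Fr = V/√(g·D_h) = 2.04/√(9.81×0.6228) = 0.825, which is less than 1, so the flow is subcritical.

subcritical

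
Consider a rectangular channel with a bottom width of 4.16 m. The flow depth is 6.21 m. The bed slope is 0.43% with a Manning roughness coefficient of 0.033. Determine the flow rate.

Flow area A = b·y = 4.16 × 6.21 = 25.83 m². Wetted perimeter P = b + 2y = 4.16 + 2×6.21 = 16.58 m.
Hydraulic radius R = A/P = 25.83/16.58 = 1.558 m.
Manning's equation: Q = (1/n) A R^(2/3) S^(1/2) = (1/0.033) × 25.83 × 1.558^(2/3) × 0.0043^(1/2) = 69 m³/s.

Q = 69 m³/s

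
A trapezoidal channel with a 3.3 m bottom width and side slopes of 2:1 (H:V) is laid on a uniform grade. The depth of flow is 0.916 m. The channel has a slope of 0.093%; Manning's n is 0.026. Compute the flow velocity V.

V = 0.867 m/s

With bottom width b = 3.3 m and side slope z = 2: A = (b + zy)y = (3.3 + 2×0.916)×0.916 = 4.701 m²; P = b + 2y√(1+z²) = 3.3 + 2×0.916×2.236 = 7.396 m.
Hydraulic radius R = A/P = 4.701/7.396 = 0.6356 m.
From Manning's equation, V = (1/n) R^(2/3) S^(1/2) = (1/0.026) × 0.6356^(2/3) × 0.00093^(1/2) = 0.867 m/s.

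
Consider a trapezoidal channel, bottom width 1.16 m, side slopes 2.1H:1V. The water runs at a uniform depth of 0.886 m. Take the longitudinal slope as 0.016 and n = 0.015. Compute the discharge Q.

With bottom width b = 1.16 m and side slope z = 2.1: A = (b + zy)y = (1.16 + 2.1×0.886)×0.886 = 2.676 m²; P = b + 2y√(1+z²) = 1.16 + 2×0.886×2.326 = 5.282 m.
Hydraulic radius R = A/P = 2.676/5.282 = 0.5067 m.
Manning's equation: Q = (1/n) A R^(2/3) S^(1/2) = (1/0.015) × 2.676 × 0.5067^(2/3) × 0.016^(1/2) = 14.3 m³/s.

Q = 14.3 m³/s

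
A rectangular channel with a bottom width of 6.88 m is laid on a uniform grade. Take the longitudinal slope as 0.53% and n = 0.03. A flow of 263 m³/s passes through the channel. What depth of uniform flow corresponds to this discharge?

Manning's equation rearranged: A R^(2/3) = nQ / (1·√S) = 0.03 × 263 / (√0.0053) = 108.4.
Trying y = 7.71 m: A R^(2/3) = 94.52 — short.
Trying y = 8.64 m: A R^(2/3) = 108.3 — close enough.

y_n = 8.64 m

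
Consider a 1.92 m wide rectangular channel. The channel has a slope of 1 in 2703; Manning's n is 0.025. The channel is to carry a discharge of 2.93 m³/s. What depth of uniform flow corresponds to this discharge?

y_n = 2.53 m

Manning's equation rearranged: A R^(2/3) = nQ / (1·√S) = 0.025 × 2.93 / (√0.00037) = 3.808.
Try y = 2.19 m: A R^(2/3) = 3.211 — low.
Try y = 2.53 m: A R^(2/3) = 3.815 — ≈ 3.808.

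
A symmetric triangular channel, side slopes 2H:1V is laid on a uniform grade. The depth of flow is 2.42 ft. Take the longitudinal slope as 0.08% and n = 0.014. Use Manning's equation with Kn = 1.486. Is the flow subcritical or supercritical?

subcritical

For a triangular section with side slope z = 2: A = zy² = 2×2.42² = 11.71 ft²; P = 2y√(1+z²) = 2×2.42×2.236 = 10.82 ft.
Hydraulic radius R = A/P = 11.71/10.82 = 1.082 ft.
V = (1.486/n) R^(2/3) √S = (1.486/0.014) × 1.082^(2/3) × √0.0008 = 3.165 ft/s. Hydraulic depth D_h = A/T = 11.71/9.68 = 1.21 ft.
Froude number Fr = V/√(g·D_h) = 3.165/√(32.2×1.21) = 0.507, which is less than 1, so the flow is subcritical.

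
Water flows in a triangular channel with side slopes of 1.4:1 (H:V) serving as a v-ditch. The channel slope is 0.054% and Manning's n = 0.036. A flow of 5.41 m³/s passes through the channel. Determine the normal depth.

y_n = 2.45 m

Manning's equation rearranged: A R^(2/3) = nQ / (1·√S) = 0.036 × 5.41 / (√0.00054) = 8.381.
At y = 2.82 m: A R^(2/3) = 12.2 — too large.
At y = 2.45 m: A R^(2/3) = 8.386 — ≈ 8.381.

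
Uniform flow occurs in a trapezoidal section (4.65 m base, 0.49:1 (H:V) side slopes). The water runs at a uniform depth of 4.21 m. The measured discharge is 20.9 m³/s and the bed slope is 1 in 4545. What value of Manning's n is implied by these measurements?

n = 0.032

With bottom width b = 4.65 m and side slope z = 0.49: A = (b + zy)y = (4.65 + 0.49×4.21)×4.21 = 28.26 m²; P = b + 2y√(1+z²) = 4.65 + 2×4.21×1.114 = 14.03 m.
Hydraulic radius R = A/P = 28.26/14.03 = 2.015 m.
Rearranging Manning's equation: n = (1/Q) A R^(2/3) S^(1/2) = (1/20.9) × 28.26 × 2.015^(2/3) × √0.00022 = 0.032.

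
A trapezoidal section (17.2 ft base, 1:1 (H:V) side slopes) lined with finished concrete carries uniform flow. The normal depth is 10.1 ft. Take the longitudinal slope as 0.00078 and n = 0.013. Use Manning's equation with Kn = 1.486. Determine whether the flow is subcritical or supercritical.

subcritical

With bottom width b = 17.2 ft and side slope z = 1: A = (b + zy)y = (17.2 + 1×10.1)×10.1 = 275.7 ft²; P = b + 2y√(1+z²) = 17.2 + 2×10.1×1.414 = 45.77 ft.
Hydraulic radius R = A/P = 275.7/45.77 = 6.025 ft.
V = (1.486/n) R^(2/3) √S = (1.486/0.013) × 6.025^(2/3) × √0.00078 = 10.57 ft/s. Hydraulic depth D_h = A/T = 275.7/37.4 = 7.372 ft.
Froude number Fr = V/√(g·D_h) = 10.57/√(32.2×7.372) = 0.686, which is less than 1, so the flow is subcritical.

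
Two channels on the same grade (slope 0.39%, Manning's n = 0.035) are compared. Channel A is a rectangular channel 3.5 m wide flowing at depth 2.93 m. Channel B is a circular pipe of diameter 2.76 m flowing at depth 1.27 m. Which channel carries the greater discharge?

Channel A: Flow area A = b·y = 3.5 × 2.93 = 10.26 m². Wetted perimeter P = b + 2y = 3.5 + 2×2.93 = 9.36 m. Hydraulic radius R = A/P = 10.26/9.36 = 1.096 m. Q_A = (1/0.035)·10.26·1.096^(2/3)·√0.0039 = 19.45 m³/s.
Channel B: For a circular section of diameter D = 2.76 m at depth y = 1.27 m, the central angle is θ = 2 arccos(1 − 2y/D) = 2.982 rad. Then A = (D²/8)(θ − sin θ) = 2.688 m² and P = Dθ/2 = 4.115 m. Hydraulic radius R = A/P = 2.688/4.115 = 0.6532 m. Q_B = (1/0.035)·2.688·0.6532^(2/3)·√0.0039 = 3.611 m³/s.
Q_A = 19.45 m³/s vs Q_B = 3.611 m³/s, so channel A carries more.

channel A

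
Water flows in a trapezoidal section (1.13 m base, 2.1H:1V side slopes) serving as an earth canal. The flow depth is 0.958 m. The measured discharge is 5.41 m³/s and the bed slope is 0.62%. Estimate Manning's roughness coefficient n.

With bottom width b = 1.13 m and side slope z = 2.1: A = (b + zy)y = (1.13 + 2.1×0.958)×0.958 = 3.01 m²; P = b + 2y√(1+z²) = 1.13 + 2×0.958×2.326 = 5.587 m.
Hydraulic radius R = A/P = 3.01/5.587 = 0.5388 m.
Rearranging Manning's equation: n = (1/Q) A R^(2/3) S^(1/2) = (1/5.41) × 3.01 × 0.5388^(2/3) × √0.0062 = 0.029.

n = 0.029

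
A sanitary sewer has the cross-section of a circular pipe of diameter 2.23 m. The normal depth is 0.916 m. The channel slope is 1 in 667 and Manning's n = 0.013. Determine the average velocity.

For a circular section of diameter D = 2.23 m at depth y = 0.916 m, the central angle is θ = 2 arccos(1 − 2y/D) = 2.783 rad. Then A = (D²/8)(θ − sin θ) = 1.511 m² and P = Dθ/2 = 3.103 m.
Hydraulic radius R = A/P = 1.511/3.103 = 0.4871 m.
From Manning's equation, V = (1/n) R^(2/3) S^(1/2) = (1/0.013) × 0.4871^(2/3) × 0.001499^(1/2) = 1.84 m/s.

V = 1.84 m/s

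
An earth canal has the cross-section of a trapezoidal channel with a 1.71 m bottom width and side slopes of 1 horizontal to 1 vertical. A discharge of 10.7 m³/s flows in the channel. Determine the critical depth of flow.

At critical depth, Q² T / (g A³) = 1, i.e. A³/T = Q²/g = 10.7²/9.81 = 11.67.
Try y = 1.02 m: A³/T = 5.758 — low.
Try y = 1.24 m: A³/T = 11.68 — close enough.

y_c = 1.24 m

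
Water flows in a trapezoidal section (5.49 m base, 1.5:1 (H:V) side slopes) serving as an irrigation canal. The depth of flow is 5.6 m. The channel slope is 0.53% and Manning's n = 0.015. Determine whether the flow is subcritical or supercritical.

With bottom width b = 5.49 m and side slope z = 1.5: A = (b + zy)y = (5.49 + 1.5×5.6)×5.6 = 77.78 m²; P = b + 2y√(1+z²) = 5.49 + 2×5.6×1.803 = 25.68 m.
Hydraulic radius R = A/P = 77.78/25.68 = 3.029 m.
V = (1/n) R^(2/3) √S = (1/0.015) × 3.029^(2/3) × √0.0053 = 10.16 m/s. Hydraulic depth D_h = A/T = 77.78/22.29 = 3.49 m.
Froude number Fr = V/√(g·D_h) = 10.16/√(9.81×3.49) = 1.74, which is greater than 1, so the flow is supercritical.

supercritical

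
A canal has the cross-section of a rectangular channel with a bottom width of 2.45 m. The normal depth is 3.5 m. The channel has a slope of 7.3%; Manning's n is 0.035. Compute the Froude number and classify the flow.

Flow area A = b·y = 2.45 × 3.5 = 8.575 m². Wetted perimeter P = b + 2y = 2.45 + 2×3.5 = 9.45 m.
Hydraulic radius R = A/P = 8.575/9.45 = 0.9074 m.
V = (1/n) R^(2/3) √S = (1/0.035) × 0.9074^(2/3) × √0.073 = 7.235 m/s. Hydraulic depth D_h = A/T = 8.575/2.45 = 3.5 m.
Froude number Fr = V/√(g·D_h) = 7.235/√(9.81×3.5) = 1.23, which is greater than 1, so the flow is supercritical.

supercritical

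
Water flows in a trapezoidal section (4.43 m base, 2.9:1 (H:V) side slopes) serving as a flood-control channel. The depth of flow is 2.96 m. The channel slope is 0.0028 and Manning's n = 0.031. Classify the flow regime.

With bottom width b = 4.43 m and side slope z = 2.9: A = (b + zy)y = (4.43 + 2.9×2.96)×2.96 = 38.52 m²; P = b + 2y√(1+z²) = 4.43 + 2×2.96×3.068 = 22.59 m.
Hydraulic radius R = A/P = 38.52/22.59 = 1.705 m.
V = (1/n) R^(2/3) √S = (1/0.031) × 1.705^(2/3) × √0.0028 = 2.436 m/s. Hydraulic depth D_h = A/T = 38.52/21.6 = 1.784 m.
Froude number Fr = V/√(g·D_h) = 2.436/√(9.81×1.784) = 0.582, which is less than 1, so the flow is subcritical.

subcritical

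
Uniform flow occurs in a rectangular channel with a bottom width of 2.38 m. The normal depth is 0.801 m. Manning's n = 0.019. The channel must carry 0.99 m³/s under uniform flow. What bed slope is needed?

Flow area A = b·y = 2.38 × 0.801 = 1.906 m². Wetted perimeter P = b + 2y = 2.38 + 2×0.801 = 3.982 m.
Hydraulic radius R = A/P = 1.906/3.982 = 0.4787 m.
From Manning's equation, S = [nQ / (1 A R^(2/3))]² = [0.019 × 0.99 / (1 × 1.906 × 0.4787^(2/3))]² = 0.00026.

S = 0.00026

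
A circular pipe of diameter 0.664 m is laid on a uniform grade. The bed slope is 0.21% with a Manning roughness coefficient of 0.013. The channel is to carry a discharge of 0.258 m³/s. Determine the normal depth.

y_n = 0.409 m

Manning's equation rearranged: A R^(2/3) = nQ / (1·√S) = 0.013 × 0.258 / (√0.0021) = 0.07319.
Try y = 0.486 m: A R^(2/3) = 0.09265 — high.
Try y = 0.3 m: A R^(2/3) = 0.04388 — low.
Try y = 0.409 m: A R^(2/3) = 0.07312 — matches.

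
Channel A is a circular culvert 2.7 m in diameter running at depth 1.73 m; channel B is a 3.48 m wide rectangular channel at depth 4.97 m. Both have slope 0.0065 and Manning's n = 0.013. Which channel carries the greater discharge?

channel B

Channel A: For a circular section of diameter D = 2.7 m at depth y = 1.73 m, the central angle is θ = 2 arccos(1 − 2y/D) = 3.712 rad. Then A = (D²/8)(θ − sin θ) = 3.875 m² and P = Dθ/2 = 5.012 m. Hydraulic radius R = A/P = 3.875/5.012 = 0.7732 m. Q_A = (1/0.013)·3.875·0.7732^(2/3)·√0.0065 = 20.25 m³/s.
Channel B: Flow area A = b·y = 3.48 × 4.97 = 17.3 m². Wetted perimeter P = b + 2y = 3.48 + 2×4.97 = 13.42 m. Hydraulic radius R = A/P = 17.3/13.42 = 1.289 m. Q_B = (1/0.013)·17.3·1.289^(2/3)·√0.0065 = 127 m³/s.
Q_A = 20.25 m³/s vs Q_B = 127 m³/s, so channel B carries more.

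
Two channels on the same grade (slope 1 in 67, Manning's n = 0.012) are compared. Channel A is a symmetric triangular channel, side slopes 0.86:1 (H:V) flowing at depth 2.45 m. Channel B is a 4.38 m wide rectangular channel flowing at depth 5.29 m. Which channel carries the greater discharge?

Channel A: For a triangular section with side slope z = 0.86: A = zy² = 0.86×2.45² = 5.162 m²; P = 2y√(1+z²) = 2×2.45×1.319 = 6.463 m. Hydraulic radius R = A/P = 5.162/6.463 = 0.7987 m. Q_A = (1/0.012)·5.162·0.7987^(2/3)·√0.01493 = 45.24 m³/s.
Channel B: Flow area A = b·y = 4.38 × 5.29 = 23.17 m². Wetted perimeter P = b + 2y = 4.38 + 2×5.29 = 14.96 m. Hydraulic radius R = A/P = 23.17/14.96 = 1.549 m. Q_B = (1/0.012)·23.17·1.549^(2/3)·√0.01493 = 315.8 m³/s.
Q_A = 45.24 m³/s vs Q_B = 315.8 m³/s, so channel B carries more.

channel B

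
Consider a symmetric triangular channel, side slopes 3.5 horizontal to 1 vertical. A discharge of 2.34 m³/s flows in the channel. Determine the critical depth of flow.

At critical depth, Q² T / (g A³) = 1, i.e. A³/T = Q²/g = 2.34²/9.81 = 0.5582.
Try y = 0.451 m: A³/T = 0.1143 — too small.
Try y = 0.619 m: A³/T = 0.5566 — ≈ 0.5582.

y_c = 0.619 m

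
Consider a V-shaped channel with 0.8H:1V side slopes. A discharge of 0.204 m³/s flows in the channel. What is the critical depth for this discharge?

y_c = 0.421 m

At critical depth, Q² T / (g A³) = 1, i.e. A³/T = Q²/g = 0.204²/9.81 = 0.004242.
Trying y = 0.347 m: A³/T = 0.00161 — too small.
Trying y = 0.473 m: A³/T = 0.007576 — too large.
Trying y = 0.421 m: A³/T = 0.004232 — ≈ 0.004242.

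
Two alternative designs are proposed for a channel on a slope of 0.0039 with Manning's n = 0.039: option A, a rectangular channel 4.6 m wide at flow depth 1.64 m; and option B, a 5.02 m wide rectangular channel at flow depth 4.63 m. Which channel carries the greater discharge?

channel B

Channel A: Flow area A = b·y = 4.6 × 1.64 = 7.544 m². Wetted perimeter P = b + 2y = 4.6 + 2×1.64 = 7.88 m. Hydraulic radius R = A/P = 7.544/7.88 = 0.9574 m. Q_A = (1/0.039)·7.544·0.9574^(2/3)·√0.0039 = 11.73 m³/s.
Channel B: Flow area A = b·y = 5.02 × 4.63 = 23.24 m². Wetted perimeter P = b + 2y = 5.02 + 2×4.63 = 14.28 m. Hydraulic radius R = A/P = 23.24/14.28 = 1.628 m. Q_B = (1/0.039)·23.24·1.628^(2/3)·√0.0039 = 51.5 m³/s.
Q_A = 11.73 m³/s vs Q_B = 51.5 m³/s, so channel B carries more.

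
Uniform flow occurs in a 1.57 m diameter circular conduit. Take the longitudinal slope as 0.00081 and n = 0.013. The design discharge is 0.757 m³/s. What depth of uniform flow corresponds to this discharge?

Manning's equation rearranged: A R^(2/3) = nQ / (1·√S) = 0.013 × 0.757 / (√0.00081) = 0.3458.
Try y = 0.755 m: A R^(2/3) = 0.4854 — over.
Try y = 0.449 m: A R^(2/3) = 0.1852 — short.
Try y = 0.624 m: A R^(2/3) = 0.3457 — close enough.

y_n = 0.624 m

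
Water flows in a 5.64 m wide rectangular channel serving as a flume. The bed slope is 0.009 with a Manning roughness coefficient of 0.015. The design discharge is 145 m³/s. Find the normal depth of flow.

Manning's equation rearranged: A R^(2/3) = nQ / (1·√S) = 0.015 × 145 / (√0.009) = 22.93.
Try y = 3.72 m: A R^(2/3) = 28.75 — high.
Try y = 2.76 m: A R^(2/3) = 19.43 — low.
Try y = 3.13 m: A R^(2/3) = 22.96 — close enough.

y_n = 3.13 m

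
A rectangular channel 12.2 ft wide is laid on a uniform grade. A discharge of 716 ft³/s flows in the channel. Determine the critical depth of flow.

y_c = 4.75 ft

For a rectangular channel, critical depth y_c = (q²/g)^(1/3) where q = Q/b = 716/12.2 = 58.69 ft²/s.
So y_c = (58.69²/32.2)^(1/3) = 4.75 ft.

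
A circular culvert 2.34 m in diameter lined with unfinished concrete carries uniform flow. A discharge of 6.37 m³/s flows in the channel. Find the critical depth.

At critical depth, Q² T / (g A³) = 1, i.e. A³/T = Q²/g = 6.37²/9.81 = 4.136.
Trying y = 1.35 m: A³/T = 7.34 — too large.
Trying y = 1.16 m: A³/T = 4.112 — ≈ 4.136.

y_c = 1.16 m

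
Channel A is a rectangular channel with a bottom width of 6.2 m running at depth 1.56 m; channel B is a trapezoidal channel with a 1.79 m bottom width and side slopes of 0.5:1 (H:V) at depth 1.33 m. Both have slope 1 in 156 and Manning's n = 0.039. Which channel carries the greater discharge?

channel A

Channel A: Flow area A = b·y = 6.2 × 1.56 = 9.672 m². Wetted perimeter P = b + 2y = 6.2 + 2×1.56 = 9.32 m. Hydraulic radius R = A/P = 9.672/9.32 = 1.038 m. Q_A = (1/0.039)·9.672·1.038^(2/3)·√0.00641 = 20.35 m³/s.
Channel B: With bottom width b = 1.79 m and side slope z = 0.5: A = (b + zy)y = (1.79 + 0.5×1.33)×1.33 = 3.265 m²; P = b + 2y√(1+z²) = 1.79 + 2×1.33×1.118 = 4.764 m. Hydraulic radius R = A/P = 3.265/4.764 = 0.6854 m. Q_B = (1/0.039)·3.265·0.6854^(2/3)·√0.00641 = 5.211 m³/s.
Q_A = 20.35 m³/s vs Q_B = 5.211 m³/s, so channel A carries more.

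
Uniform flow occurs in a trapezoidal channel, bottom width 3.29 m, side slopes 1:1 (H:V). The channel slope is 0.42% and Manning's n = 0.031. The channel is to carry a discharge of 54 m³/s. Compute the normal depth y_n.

Manning's equation rearranged: A R^(2/3) = nQ / (1·√S) = 0.031 × 54 / (√0.0042) = 25.83.
At y = 2.46 m: A R^(2/3) = 17.54 — too small.
At y = 3 m: A R^(2/3) = 25.84 — matches.

y_n = 3 m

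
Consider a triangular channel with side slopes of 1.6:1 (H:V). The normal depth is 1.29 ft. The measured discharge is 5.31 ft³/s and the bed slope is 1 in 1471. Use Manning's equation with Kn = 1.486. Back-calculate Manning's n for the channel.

n = 0.013

For a triangular section with side slope z = 1.6: A = zy² = 1.6×1.29² = 2.663 ft²; P = 2y√(1+z²) = 2×1.29×1.887 = 4.868 ft.
Hydraulic radius R = A/P = 2.663/4.868 = 0.547 ft.
Rearranging Manning's equation: n = (1.486/Q) A R^(2/3) S^(1/2) = (1.486/5.31) × 2.663 × 0.547^(2/3) × √0.0006798 = 0.013.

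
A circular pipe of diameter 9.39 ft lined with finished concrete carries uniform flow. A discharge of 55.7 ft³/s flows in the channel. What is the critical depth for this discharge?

y_c = 1.75 ft

At critical depth, Q² T / (g A³) = 1, i.e. A³/T = Q²/g = 55.7²/32.2 = 96.35.
Trying y = 2.18 ft: A³/T = 228.6 — over.
Trying y = 1.43 ft: A³/T = 43.75 — short.
Trying y = 1.75 ft: A³/T = 96.75 — matches.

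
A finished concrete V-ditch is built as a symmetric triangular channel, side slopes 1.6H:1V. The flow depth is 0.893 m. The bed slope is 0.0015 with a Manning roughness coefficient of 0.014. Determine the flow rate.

For a triangular section with side slope z = 1.6: A = zy² = 1.6×0.893² = 1.276 m²; P = 2y√(1+z²) = 2×0.893×1.887 = 3.37 m.
Hydraulic radius R = A/P = 1.276/3.37 = 0.3786 m.
Manning's equation: Q = (1/n) A R^(2/3) S^(1/2) = (1/0.014) × 1.276 × 0.3786^(2/3) × 0.0015^(1/2) = 1.85 m³/s.

Q = 1.85 m³/s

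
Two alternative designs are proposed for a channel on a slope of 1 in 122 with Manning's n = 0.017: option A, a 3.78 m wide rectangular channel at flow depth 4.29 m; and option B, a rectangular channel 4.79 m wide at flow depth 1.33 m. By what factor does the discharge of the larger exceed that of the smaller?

3.39

Channel A: Flow area A = b·y = 3.78 × 4.29 = 16.22 m². Wetted perimeter P = b + 2y = 3.78 + 2×4.29 = 12.36 m. Hydraulic radius R = A/P = 16.22/12.36 = 1.312 m. Q_A = (1/0.017)·16.22·1.312^(2/3)·√0.008197 = 103.5 m³/s.
Channel B: Flow area A = b·y = 4.79 × 1.33 = 6.371 m². Wetted perimeter P = b + 2y = 4.79 + 2×1.33 = 7.45 m. Hydraulic radius R = A/P = 6.371/7.45 = 0.8551 m. Q_B = (1/0.017)·6.371·0.8551^(2/3)·√0.008197 = 30.57 m³/s.
The larger discharge is 103.5 m³/s and the smaller is 30.57 m³/s; the ratio is 3.39.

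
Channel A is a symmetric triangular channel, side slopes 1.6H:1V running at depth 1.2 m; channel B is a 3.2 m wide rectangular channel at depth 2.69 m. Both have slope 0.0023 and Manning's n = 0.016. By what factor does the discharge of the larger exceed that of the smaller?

Channel A: For a triangular section with side slope z = 1.6: A = zy² = 1.6×1.2² = 2.304 m²; P = 2y√(1+z²) = 2×1.2×1.887 = 4.528 m. Hydraulic radius R = A/P = 2.304/4.528 = 0.5088 m. Q_A = (1/0.016)·2.304·0.5088^(2/3)·√0.0023 = 4.401 m³/s.
Channel B: Flow area A = b·y = 3.2 × 2.69 = 8.608 m². Wetted perimeter P = b + 2y = 3.2 + 2×2.69 = 8.58 m. Hydraulic radius R = A/P = 8.608/8.58 = 1.003 m. Q_B = (1/0.016)·8.608·1.003^(2/3)·√0.0023 = 25.86 m³/s.
The larger discharge is 25.86 m³/s and the smaller is 4.401 m³/s; the ratio is 5.87.

5.87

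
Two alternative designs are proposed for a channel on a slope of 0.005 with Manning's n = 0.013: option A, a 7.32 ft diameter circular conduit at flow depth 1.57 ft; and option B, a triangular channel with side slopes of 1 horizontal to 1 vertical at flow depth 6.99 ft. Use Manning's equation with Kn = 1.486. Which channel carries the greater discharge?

Channel A: For a circular section of diameter D = 7.32 ft at depth y = 1.57 ft, the central angle is θ = 2 arccos(1 − 2y/D) = 1.926 rad. Then A = (D²/8)(θ − sin θ) = 6.621 ft² and P = Dθ/2 = 7.049 ft. Hydraulic radius R = A/P = 6.621/7.049 = 0.9392 ft. Q_A = (1.486/0.013)·6.621·0.9392^(2/3)·√0.005 = 51.32 ft³/s.
Channel B: For a triangular section with side slope z = 1: A = zy² = 1×6.99² = 48.86 ft²; P = 2y√(1+z²) = 2×6.99×1.414 = 19.77 ft. Hydraulic radius R = A/P = 48.86/19.77 = 2.471 ft. Q_B = (1.486/0.013)·48.86·2.471^(2/3)·√0.005 = 721.9 ft³/s.
Q_A = 51.32 ft³/s vs Q_B = 721.9 ft³/s, so channel B carries more.

channel B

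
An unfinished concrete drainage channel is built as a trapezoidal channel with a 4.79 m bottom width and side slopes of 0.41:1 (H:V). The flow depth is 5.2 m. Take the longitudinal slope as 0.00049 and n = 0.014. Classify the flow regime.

With bottom width b = 4.79 m and side slope z = 0.41: A = (b + zy)y = (4.79 + 0.41×5.2)×5.2 = 35.99 m²; P = b + 2y√(1+z²) = 4.79 + 2×5.2×1.081 = 16.03 m.
Hydraulic radius R = A/P = 35.99/16.03 = 2.245 m.
V = (1/n) R^(2/3) √S = (1/0.014) × 2.245^(2/3) × √0.00049 = 2.711 m/s. Hydraulic depth D_h = A/T = 35.99/9.054 = 3.976 m.
Froude number Fr = V/√(g·D_h) = 2.711/√(9.81×3.976) = 0.434, which is less than 1, so the flow is subcritical.

subcritical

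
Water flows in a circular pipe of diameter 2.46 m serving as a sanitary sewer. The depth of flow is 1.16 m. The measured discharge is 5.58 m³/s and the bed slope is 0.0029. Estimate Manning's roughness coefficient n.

n = 0.015

For a circular section of diameter D = 2.46 m at depth y = 1.16 m, the central angle is θ = 2 arccos(1 − 2y/D) = 3.028 rad. Then A = (D²/8)(θ − sin θ) = 2.204 m² and P = Dθ/2 = 3.724 m.
Hydraulic radius R = A/P = 2.204/3.724 = 0.5919 m.
Rearranging Manning's equation: n = (1/Q) A R^(2/3) S^(1/2) = (1/5.58) × 2.204 × 0.5919^(2/3) × √0.0029 = 0.015.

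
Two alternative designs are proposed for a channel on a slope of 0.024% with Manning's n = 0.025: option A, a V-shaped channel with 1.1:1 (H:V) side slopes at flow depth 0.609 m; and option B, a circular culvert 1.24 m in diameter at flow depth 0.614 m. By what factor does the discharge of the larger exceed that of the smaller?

Channel A: For a triangular section with side slope z = 1.1: A = zy² = 1.1×0.609² = 0.408 m²; P = 2y√(1+z²) = 2×0.609×1.487 = 1.811 m. Hydraulic radius R = A/P = 0.408/1.811 = 0.2253 m. Q_A = (1/0.025)·0.408·0.2253^(2/3)·√0.00024 = 0.09361 m³/s.
Channel B: For a circular section of diameter D = 1.24 m at depth y = 0.614 m, the central angle is θ = 2 arccos(1 − 2y/D) = 3.122 rad. Then A = (D²/8)(θ − sin θ) = 0.5964 m² and P = Dθ/2 = 1.936 m. Hydraulic radius R = A/P = 0.5964/1.936 = 0.3081 m. Q_B = (1/0.025)·0.5964·0.3081^(2/3)·√0.00024 = 0.1686 m³/s.
The larger discharge is 0.1686 m³/s and the smaller is 0.09361 m³/s; the ratio is 1.8.

1.8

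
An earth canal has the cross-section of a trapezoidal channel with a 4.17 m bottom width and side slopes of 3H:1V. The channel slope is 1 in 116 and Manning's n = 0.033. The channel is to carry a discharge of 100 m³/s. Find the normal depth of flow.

Manning's equation rearranged: A R^(2/3) = nQ / (1·√S) = 0.033 × 100 / (√0.008621) = 35.54.
Try y = 2.86 m: A R^(2/3) = 50.68 — over.
Try y = 1.71 m: A R^(2/3) = 16.55 — short.
Try y = 2.44 m: A R^(2/3) = 35.59 — close enough.

y_n = 2.44 m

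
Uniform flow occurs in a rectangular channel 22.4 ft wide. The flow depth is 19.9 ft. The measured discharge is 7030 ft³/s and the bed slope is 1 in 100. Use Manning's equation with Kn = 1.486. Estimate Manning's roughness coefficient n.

n = 0.035

Flow area A = b·y = 22.4 × 19.9 = 445.8 ft². Wetted perimeter P = b + 2y = 22.4 + 2×19.9 = 62.2 ft.
Hydraulic radius R = A/P = 445.8/62.2 = 7.167 ft.
Rearranging Manning's equation: n = (1.486/Q) A R^(2/3) S^(1/2) = (1.486/7030) × 445.8 × 7.167^(2/3) × √0.01 = 0.035.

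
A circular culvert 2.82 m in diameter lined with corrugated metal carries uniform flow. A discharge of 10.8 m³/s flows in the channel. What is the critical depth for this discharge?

At critical depth, Q² T / (g A³) = 1, i.e. A³/T = Q²/g = 10.8²/9.81 = 11.89.
Trying y = 1.8 m: A³/T = 27.51 — high.
Trying y = 1.45 m: A³/T = 12.02 — close enough.

y_c = 1.45 m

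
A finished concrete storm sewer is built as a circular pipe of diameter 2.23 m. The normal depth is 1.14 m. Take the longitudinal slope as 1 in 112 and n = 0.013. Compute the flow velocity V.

V = 4.97 m/s

For a circular section of diameter D = 2.23 m at depth y = 1.14 m, the central angle is θ = 2 arccos(1 − 2y/D) = 3.186 rad. Then A = (D²/8)(θ − sin θ) = 2.009 m² and P = Dθ/2 = 3.553 m.
Hydraulic radius R = A/P = 2.009/3.553 = 0.5653 m.
From Manning's equation, V = (1/n) R^(2/3) S^(1/2) = (1/0.013) × 0.5653^(2/3) × 0.008929^(1/2) = 4.97 m/s.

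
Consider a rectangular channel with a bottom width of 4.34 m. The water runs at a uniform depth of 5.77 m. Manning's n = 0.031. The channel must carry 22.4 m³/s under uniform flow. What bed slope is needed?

S = 0.000419

Flow area A = b·y = 4.34 × 5.77 = 25.04 m². Wetted perimeter P = b + 2y = 4.34 + 2×5.77 = 15.88 m.
Hydraulic radius R = A/P = 25.04/15.88 = 1.577 m.
From Manning's equation, S = [nQ / (1 A R^(2/3))]² = [0.031 × 22.4 / (1 × 25.04 × 1.577^(2/3))]² = 0.000419.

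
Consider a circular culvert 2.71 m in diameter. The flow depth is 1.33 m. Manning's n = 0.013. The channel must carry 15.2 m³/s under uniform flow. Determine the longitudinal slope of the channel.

For a circular section of diameter D = 2.71 m at depth y = 1.33 m, the central angle is θ = 2 arccos(1 − 2y/D) = 3.105 rad. Then A = (D²/8)(θ − sin θ) = 2.816 m² and P = Dθ/2 = 4.207 m.
Hydraulic radius R = A/P = 2.816/4.207 = 0.6694 m.
From Manning's equation, S = [nQ / (1 A R^(2/3))]² = [0.013 × 15.2 / (1 × 2.816 × 0.6694^(2/3))]² = 0.00841.

S = 0.00841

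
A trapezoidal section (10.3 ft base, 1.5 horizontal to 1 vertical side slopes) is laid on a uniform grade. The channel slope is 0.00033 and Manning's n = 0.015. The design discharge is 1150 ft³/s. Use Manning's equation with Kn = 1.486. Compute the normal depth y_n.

y_n = 9.08 ft

Manning's equation rearranged: A R^(2/3) = nQ / (1.486·√S) = 0.015 × 1150 / (1.486 × √0.00033) = 639.
Try y = 10.7 ft: A R^(2/3) = 906.8 — high.
Try y = 9.08 ft: A R^(2/3) = 639 — matches.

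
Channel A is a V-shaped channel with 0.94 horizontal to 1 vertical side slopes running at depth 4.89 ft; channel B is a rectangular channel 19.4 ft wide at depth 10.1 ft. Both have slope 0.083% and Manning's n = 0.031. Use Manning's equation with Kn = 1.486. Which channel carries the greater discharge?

Channel A: For a triangular section with side slope z = 0.94: A = zy² = 0.94×4.89² = 22.48 ft²; P = 2y√(1+z²) = 2×4.89×1.372 = 13.42 ft. Hydraulic radius R = A/P = 22.48/13.42 = 1.675 ft. Q_A = (1.486/0.031)·22.48·1.675^(2/3)·√0.00083 = 43.77 ft³/s.
Channel B: Flow area A = b·y = 19.4 × 10.1 = 195.9 ft². Wetted perimeter P = b + 2y = 19.4 + 2×10.1 = 39.6 ft. Hydraulic radius R = A/P = 195.9/39.6 = 4.948 ft. Q_B = (1.486/0.031)·195.9·4.948^(2/3)·√0.00083 = 785.7 ft³/s.
Q_A = 43.77 ft³/s vs Q_B = 785.7 ft³/s, so channel B carries more.

channel B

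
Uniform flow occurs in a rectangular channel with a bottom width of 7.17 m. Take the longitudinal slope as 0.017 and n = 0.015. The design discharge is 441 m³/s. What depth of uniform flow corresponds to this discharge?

y_n = 4.47 m

Manning's equation rearranged: A R^(2/3) = nQ / (1·√S) = 0.015 × 441 / (√0.017) = 50.73.
Trying y = 4.85 m: A R^(2/3) = 56.32 — too large.
Trying y = 3.51 m: A R^(2/3) = 36.87 — too small.
Trying y = 4.47 m: A R^(2/3) = 50.7 — matches.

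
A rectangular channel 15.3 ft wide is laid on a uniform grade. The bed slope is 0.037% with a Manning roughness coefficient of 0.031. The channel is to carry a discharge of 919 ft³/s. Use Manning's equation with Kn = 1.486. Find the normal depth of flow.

y_n = 20.7 ft

Manning's equation rearranged: A R^(2/3) = nQ / (1.486·√S) = 0.031 × 919 / (1.486 × √0.00037) = 996.7.
At y = 23.6 ft: A R^(2/3) = 1163 — high.
At y = 15.7 ft: A R^(2/3) = 715.8 — low.
At y = 20.7 ft: A R^(2/3) = 997 — matches.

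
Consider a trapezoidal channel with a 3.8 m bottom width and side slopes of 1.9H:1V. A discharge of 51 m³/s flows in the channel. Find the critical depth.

y_c = 1.92 m

At critical depth, Q² T / (g A³) = 1, i.e. A³/T = Q²/g = 51²/9.81 = 265.1.
Trying y = 2.32 m: A³/T = 547.3 — over.
Trying y = 1.4 m: A³/T = 81.11 — short.
Trying y = 1.92 m: A³/T = 263.5 — matches.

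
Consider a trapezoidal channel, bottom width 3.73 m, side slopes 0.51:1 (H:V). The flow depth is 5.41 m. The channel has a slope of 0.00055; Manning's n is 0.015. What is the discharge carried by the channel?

Q = 93.2 m³/s

With bottom width b = 3.73 m and side slope z = 0.51: A = (b + zy)y = (3.73 + 0.51×5.41)×5.41 = 35.11 m²; P = b + 2y√(1+z²) = 3.73 + 2×5.41×1.123 = 15.88 m.
Hydraulic radius R = A/P = 35.11/15.88 = 2.211 m.
Manning's equation: Q = (1/n) A R^(2/3) S^(1/2) = (1/0.015) × 35.11 × 2.211^(2/3) × 0.00055^(1/2) = 93.2 m³/s.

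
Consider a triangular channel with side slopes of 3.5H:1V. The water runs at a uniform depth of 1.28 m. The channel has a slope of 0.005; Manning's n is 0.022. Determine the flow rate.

For a triangular section with side slope z = 3.5: A = zy² = 3.5×1.28² = 5.734 m²; P = 2y√(1+z²) = 2×1.28×3.64 = 9.319 m.
Hydraulic radius R = A/P = 5.734/9.319 = 0.6154 m.
Manning's equation: Q = (1/n) A R^(2/3) S^(1/2) = (1/0.022) × 5.734 × 0.6154^(2/3) × 0.005^(1/2) = 13.3 m³/s.

Q = 13.3 m³/s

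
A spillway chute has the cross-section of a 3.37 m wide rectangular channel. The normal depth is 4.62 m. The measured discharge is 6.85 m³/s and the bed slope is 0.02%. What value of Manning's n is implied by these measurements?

Flow area A = b·y = 3.37 × 4.62 = 15.57 m². Wetted perimeter P = b + 2y = 3.37 + 2×4.62 = 12.61 m.
Hydraulic radius R = A/P = 15.57/12.61 = 1.235 m.
Rearranging Manning's equation: n = (1/Q) A R^(2/3) S^(1/2) = (1/6.85) × 15.57 × 1.235^(2/3) × √0.0002 = 0.037.

n = 0.037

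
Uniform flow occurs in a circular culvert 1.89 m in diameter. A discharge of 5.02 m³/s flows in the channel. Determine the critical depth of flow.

At critical depth, Q² T / (g A³) = 1, i.e. A³/T = Q²/g = 5.02²/9.81 = 2.569.
Try y = 0.824 m: A³/T = 0.8648 — low.
Try y = 1.38 m: A³/T = 6.302 — high.
Try y = 1.1 m: A³/T = 2.609 — ≈ 2.569.

y_c = 1.1 m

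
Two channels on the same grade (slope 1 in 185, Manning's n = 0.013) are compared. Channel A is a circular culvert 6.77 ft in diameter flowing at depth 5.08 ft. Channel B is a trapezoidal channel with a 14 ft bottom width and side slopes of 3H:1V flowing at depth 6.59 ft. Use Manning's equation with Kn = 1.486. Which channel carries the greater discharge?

channel B

Channel A: For a circular section of diameter D = 6.77 ft at depth y = 5.08 ft, the central angle is θ = 2 arccos(1 − 2y/D) = 4.19 rad. Then A = (D²/8)(θ − sin θ) = 28.97 ft² and P = Dθ/2 = 14.18 ft. Hydraulic radius R = A/P = 28.97/14.18 = 2.043 ft. Q_A = (1.486/0.013)·28.97·2.043^(2/3)·√0.005405 = 392 ft³/s.
Channel B: With bottom width b = 14 ft and side slope z = 3: A = (b + zy)y = (14 + 3×6.59)×6.59 = 222.5 ft²; P = b + 2y√(1+z²) = 14 + 2×6.59×3.162 = 55.68 ft. Hydraulic radius R = A/P = 222.5/55.68 = 3.997 ft. Q_B = (1.486/0.013)·222.5·3.997^(2/3)·√0.005405 = 4710 ft³/s.
Q_A = 392 ft³/s vs Q_B = 4710 ft³/s, so channel B carries more.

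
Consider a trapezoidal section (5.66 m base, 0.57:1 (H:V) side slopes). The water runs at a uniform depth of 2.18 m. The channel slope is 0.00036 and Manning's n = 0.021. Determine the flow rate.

With bottom width b = 5.66 m and side slope z = 0.57: A = (b + zy)y = (5.66 + 0.57×2.18)×2.18 = 15.05 m²; P = b + 2y√(1+z²) = 5.66 + 2×2.18×1.151 = 10.68 m.
Hydraulic radius R = A/P = 15.05/10.68 = 1.409 m.
Manning's equation: Q = (1/n) A R^(2/3) S^(1/2) = (1/0.021) × 15.05 × 1.409^(2/3) × 0.00036^(1/2) = 17.1 m³/s.

Q = 17.1 m³/s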